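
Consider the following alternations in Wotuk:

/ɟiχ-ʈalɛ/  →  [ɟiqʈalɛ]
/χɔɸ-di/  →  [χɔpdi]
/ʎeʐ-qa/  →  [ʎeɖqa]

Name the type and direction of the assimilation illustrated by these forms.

regressive manner assimilation

The segment that alternates is /χ/, which surfaces as [q] when adjacent to /ʈ/.
/χ/ is a fricative while /ʈ/ is a stop; the output [q] is a stop, matching the trigger — so the feature that spreads is manner.
Place and voice are unchanged, so the assimilation is partial, not total.
The other alternating forms pattern the same way: /ɸ/ → [p] before /d/ (fricative → stop, matching a stop); /ʐ/ → [ɖ] before /q/ (fricative → stop, matching a stop) — only manner changes, and always toward the following segment.
The trigger is the following segment, so the direction is regressive (anticipatory).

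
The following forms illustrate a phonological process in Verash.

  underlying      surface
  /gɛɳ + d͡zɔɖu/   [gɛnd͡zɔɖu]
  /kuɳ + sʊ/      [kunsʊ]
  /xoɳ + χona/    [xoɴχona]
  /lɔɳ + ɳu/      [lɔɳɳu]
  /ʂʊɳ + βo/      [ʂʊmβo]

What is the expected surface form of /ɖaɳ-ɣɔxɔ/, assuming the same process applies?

The data show regressive place assimilation: /ɳ/ → [n] before /d͡z/; /ɳ/ → [n] before /s/; /ɳ/ → [ɴ] before /χ/; /ɳ/ → [m] before /β/. In each pair only place changes, matching the following consonant, while manner and voice stay constant.
Nothing changes in [lɔɳɳu]: there the adjacent consonants already agree in place (/ɳ/ and /ɳ/ are both retroflex), so this form is consistent with the same rule.
The rule targets /ɳ/ (voiced retroflex nasal), which sits before the trigger /ɣ/ (velar).
A voiced velar nasal is [ŋ], so the surface segment is [ŋ].

[ɖaŋɣɔxɔ]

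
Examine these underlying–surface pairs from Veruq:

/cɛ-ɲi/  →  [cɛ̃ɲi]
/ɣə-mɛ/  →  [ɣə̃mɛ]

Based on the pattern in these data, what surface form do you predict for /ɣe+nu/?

[ɣẽnu]

The data show regressive nasality assimilation (vowel nasalisation): /ɛ/ → [ɛ̃] before /ɲ/; /ə/ → [ə̃] before /m/ — a vowel is nasalised by an immediately following nasal consonant.
The vowel /e/ is adjacent to the following nasal /n/, so it acquires [+nasal] and surfaces as [ẽ].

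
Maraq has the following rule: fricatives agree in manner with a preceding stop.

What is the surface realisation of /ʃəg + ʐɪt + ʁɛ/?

The rule targets /ʐ/ (voiced retroflex fricative), which sits after the trigger /g/ (stop).
Changing only its manner to stop gives [ɖ] — the voiced retroflex stop.
At the second juncture, /ʁ/ likewise becomes [ɢ] adjacent to /t/.

[ʃəgɖɪtɢɛ]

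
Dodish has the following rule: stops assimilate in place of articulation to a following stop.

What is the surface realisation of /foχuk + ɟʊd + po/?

/k/ is a voiceless velar stop. The following trigger /ɟ/ is palatal, so /k/ must become palatal as well.
Changing only its place to palatal gives [c] — the voiceless palatal stop.
At the second juncture, /d/ likewise becomes [b] adjacent to /p/.

[foχucɟʊbpo]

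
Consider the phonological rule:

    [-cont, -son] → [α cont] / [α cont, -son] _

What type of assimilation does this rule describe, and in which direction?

progressive manner assimilation

The rule copies [cont] (continuancy) from the environment onto the target stops; since [±cont] encodes the stop/fricative manner contrast, the assimilating dimension is manner.
Since the environment is written before the underscore, the trigger precedes the target; the direction is progressive.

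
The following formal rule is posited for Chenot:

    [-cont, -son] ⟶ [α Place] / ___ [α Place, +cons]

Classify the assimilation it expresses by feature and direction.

regressive place assimilation

The rule copies the place features (abbreviated [Place]) from the environment onto the target, so the assimilating feature is place.
The conditioning segment sits to the right of the focus bar, meaning the trigger follows the segment that changes — regressive assimilation.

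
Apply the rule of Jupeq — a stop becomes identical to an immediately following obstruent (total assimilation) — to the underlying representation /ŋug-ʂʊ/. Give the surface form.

/g/ is the segment targeted by the rule; it sits immediately before /ʂ/, so it assimilates completely and surfaces as [ʂ].

[ŋuʂʂʊ]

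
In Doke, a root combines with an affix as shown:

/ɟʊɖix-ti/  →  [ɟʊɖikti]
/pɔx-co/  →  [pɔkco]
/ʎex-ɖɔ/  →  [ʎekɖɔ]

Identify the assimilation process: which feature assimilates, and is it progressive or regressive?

regressive manner assimilation

The segment that alternates is /x/, which surfaces as [k] when adjacent to /t/.
/x/ is a fricative while /t/ is a stop; the output [k] is a stop, matching the trigger — so the feature that spreads is manner.
Place and voice are unchanged, so the assimilation is partial, not total.
The other alternating forms pattern the same way: /x/ → [k] before /c/ (fricative → stop, matching a stop); /x/ → [k] before /ɖ/ (fricative → stop, matching a stop) — only manner changes, and always toward the following segment.
The trigger is the following segment, so the direction is regressive (anticipatory).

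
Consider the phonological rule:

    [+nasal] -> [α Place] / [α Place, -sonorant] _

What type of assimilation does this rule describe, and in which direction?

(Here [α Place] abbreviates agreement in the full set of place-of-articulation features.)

progressive place assimilation

The shared variable α links the value of the place features (abbreviated [Place]) on the target to the same value on the neighbouring segment, so place is the feature that assimilates.
The conditioning segment sits to the left of the focus bar, meaning the trigger precedes the segment that changes — progressive assimilation.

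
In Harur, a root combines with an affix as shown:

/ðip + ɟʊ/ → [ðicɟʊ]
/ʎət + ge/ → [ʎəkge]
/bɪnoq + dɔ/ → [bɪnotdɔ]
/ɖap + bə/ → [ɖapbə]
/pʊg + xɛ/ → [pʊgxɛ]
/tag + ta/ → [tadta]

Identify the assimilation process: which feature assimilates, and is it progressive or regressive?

regressive place assimilation

Underlying /p/ is realised as [c] next to /ɟ/; /ɟ/ itself does not change.
The change bilabial → palatal matches the place of the following /ɟ/, identifying this as place assimilation.
Manner and voice are unchanged, so the assimilation is partial, not total.
The same holds elsewhere in the data: /t/ → [k] before /g/ (alveolar → velar, matching velar); /q/ → [t] before /d/ (uvular → alveolar, matching alveolar); /g/ → [d] before /t/ (velar → alveolar, matching alveolar) — only place changes, and always toward the following segment.
Nothing changes in [ɖapbə], [pʊgxɛ]: there the adjacent consonants already agree in place (/p/ and /b/ are both bilabial; /g/ and /x/ are both velar), so these forms are consistent with the same rule.
Since the segment that changes precedes the conditioning segment, the assimilation is regressive.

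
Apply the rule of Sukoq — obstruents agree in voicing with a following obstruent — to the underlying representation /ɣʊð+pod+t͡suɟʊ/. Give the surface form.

[ɣʊθpott͡suɟʊ]

/ð/ is a voiced dental fricative. The following trigger /p/ is voiceless, so /ð/ must become voiceless as well.
A voiceless dental fricative is [θ], so the surface segment is [θ].
At the second juncture, /d/ likewise becomes [t] adjacent to /t͡s/.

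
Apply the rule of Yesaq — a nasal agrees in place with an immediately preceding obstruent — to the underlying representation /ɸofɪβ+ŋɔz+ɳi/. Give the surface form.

/ŋ/ is a voiced velar nasal. The preceding trigger /β/ is bilabial, so /ŋ/ must become bilabial as well.
A voiced bilabial nasal is [m], so the surface segment is [m].
At the second juncture, /ɳ/ likewise becomes [n] adjacent to /z/.

[ɸofɪβmɔzni]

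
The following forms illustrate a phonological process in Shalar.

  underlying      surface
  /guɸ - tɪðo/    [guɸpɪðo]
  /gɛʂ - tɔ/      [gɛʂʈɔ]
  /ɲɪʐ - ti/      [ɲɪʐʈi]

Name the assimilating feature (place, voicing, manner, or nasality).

place

The segment that alternates is /t/, which surfaces as [p] when adjacent to /ɸ/.
The change alveolar → bilabial matches the place of the preceding /ɸ/, identifying this as place assimilation.
The same holds elsewhere in the data: /t/ → [ʈ] after /ʂ/ (alveolar → retroflex, matching retroflex); /t/ → [ʈ] after /ʐ/ (alveolar → retroflex, matching retroflex) — only place changes, and always toward the preceding segment.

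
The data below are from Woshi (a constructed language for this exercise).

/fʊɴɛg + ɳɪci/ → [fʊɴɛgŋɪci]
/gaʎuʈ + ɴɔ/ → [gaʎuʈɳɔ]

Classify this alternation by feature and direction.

progressive place assimilation

Underlying /ɳ/ is realised as [ŋ] next to /g/; /g/ itself does not change.
/ɳ/ is retroflex while /g/ is velar; the output [ŋ] is velar, matching the trigger — so the feature that spreads is place.
Manner and voice are unchanged, so the assimilation is partial, not total.
Checking the remaining alternation: /ɴ/ → [ɳ] after /ʈ/ (uvular → retroflex, matching retroflex) — only place changes, and always toward the preceding segment.
Since the segment that changes follows the conditioning segment, the assimilation is progressive.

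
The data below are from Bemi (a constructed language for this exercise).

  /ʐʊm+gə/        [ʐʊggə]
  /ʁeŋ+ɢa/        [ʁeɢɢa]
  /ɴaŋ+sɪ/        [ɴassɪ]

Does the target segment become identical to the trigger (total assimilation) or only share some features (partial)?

The segment that alternates is /m/, which surfaces as [g] when adjacent to /g/.
The output [g] is identical to the trigger /g/ — every feature (place, manner, voicing) has been copied — so this is total assimilation.
The remaining alternations confirm this: /ŋ/ → [ɢ] before /ɢ/; /ŋ/ → [s] before /s/ — in each case the output is a copy of the following consonant.

total assimilation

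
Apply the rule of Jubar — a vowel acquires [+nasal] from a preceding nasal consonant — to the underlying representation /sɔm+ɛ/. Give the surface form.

The vowel /ɛ/ is adjacent to the preceding nasal /m/, so it acquires [+nasal] and surfaces as [ɛ̃].

[sɔmɛ̃]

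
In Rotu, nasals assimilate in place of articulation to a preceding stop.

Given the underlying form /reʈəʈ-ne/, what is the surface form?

The rule targets /n/ (voiced alveolar nasal), which sits after the trigger /ʈ/ (retroflex).
The voiced retroflex nasal is [ɳ], so /n/ → [ɳ].

[reʈəʈɳe]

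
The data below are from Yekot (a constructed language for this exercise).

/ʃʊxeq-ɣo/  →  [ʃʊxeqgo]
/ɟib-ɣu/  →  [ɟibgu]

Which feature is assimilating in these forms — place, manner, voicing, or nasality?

Underlying /ɣ/ is realised as [g] next to /q/; /q/ itself does not change.
/ɣ/ is a fricative while /q/ is a stop; the output [g] is a stop, matching the trigger — so the feature that spreads is manner.
Checking the remaining alternation: /ɣ/ → [g] after /b/ (fricative → stop, matching a stop) — only manner changes, and always toward the preceding segment.

manner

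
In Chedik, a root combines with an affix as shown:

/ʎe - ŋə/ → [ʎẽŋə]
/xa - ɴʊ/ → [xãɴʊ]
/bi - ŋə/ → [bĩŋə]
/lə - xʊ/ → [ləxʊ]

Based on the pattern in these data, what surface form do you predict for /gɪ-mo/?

[gɪ̃mo]

The data show regressive nasality assimilation (vowel nasalisation): /e/ → [ẽ] before /ŋ/; /a/ → [ã] before /ɴ/; /i/ → [ĩ] before /ŋ/ — a vowel is nasalised by an immediately following nasal consonant.
No change occurs in [ləxʊ] because the vowel at the boundary is adjacent to an oral consonant, not a nasal (/ə/ next to /x/).
The vowel /ɪ/ is adjacent to the following nasal /m/, so it acquires [+nasal] and surfaces as [ɪ̃].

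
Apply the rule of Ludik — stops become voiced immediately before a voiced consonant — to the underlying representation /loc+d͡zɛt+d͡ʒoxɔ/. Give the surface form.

/c/ is a voiceless palatal stop. The following trigger /d͡z/ is voiced, so /c/ must become voiced as well.
A voiced palatal stop is [ɟ], so the surface segment is [ɟ].
At the second juncture, /t/ likewise becomes [d] adjacent to /d͡ʒ/.

[loɟd͡zɛdd͡ʒoxɔ]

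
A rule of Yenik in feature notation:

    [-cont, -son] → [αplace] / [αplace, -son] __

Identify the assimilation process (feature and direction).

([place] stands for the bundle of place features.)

The rule copies the place features (abbreviated [place]) from the environment onto the target, so the assimilating feature is place.
The conditioning segment sits to the left of the focus bar, meaning the trigger precedes the segment that changes — progressive assimilation.

progressive place assimilation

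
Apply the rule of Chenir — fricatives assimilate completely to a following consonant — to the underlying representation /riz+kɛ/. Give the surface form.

[rikkɛ]

/z/ is the segment targeted by the rule; it sits immediately before /k/, so it assimilates completely and surfaces as [k].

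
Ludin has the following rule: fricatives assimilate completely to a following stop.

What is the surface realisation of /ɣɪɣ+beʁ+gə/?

[ɣɪbbeggə]

/ɣ/ is the segment targeted by the rule; it sits immediately before /b/, so it assimilates completely and surfaces as [b].
The same rule applies at the second boundary: /ʁ/ → [g] next to /g/.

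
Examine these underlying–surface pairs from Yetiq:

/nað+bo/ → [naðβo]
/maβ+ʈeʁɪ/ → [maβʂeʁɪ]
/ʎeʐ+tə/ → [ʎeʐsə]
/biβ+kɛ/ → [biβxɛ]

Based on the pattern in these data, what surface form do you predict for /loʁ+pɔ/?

[loʁɸɔ]

The data show progressive manner assimilation: /b/ → [β] after /ð/; /ʈ/ → [ʂ] after /β/; /t/ → [s] after /ʐ/; /k/ → [x] after /β/. In each pair only manner changes, matching the preceding consonant, while place and voice stay constant.
The rule targets /p/ (voiceless bilabial stop), which sits after the trigger /ʁ/ (fricative).
A voiceless bilabial fricative is [ɸ], so the surface segment is [ɸ].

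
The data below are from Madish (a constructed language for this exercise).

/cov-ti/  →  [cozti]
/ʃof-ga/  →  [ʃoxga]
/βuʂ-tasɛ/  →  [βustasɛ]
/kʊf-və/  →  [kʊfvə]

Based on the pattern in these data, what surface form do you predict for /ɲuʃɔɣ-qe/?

The data show regressive place assimilation: /v/ → [z] before /t/; /f/ → [x] before /g/; /ʂ/ → [s] before /t/. In each pair only place changes, matching the following consonant, while manner and voice stay constant.
No alternation appears in [kʊfvə]: there the adjacent consonants already agree in place (/f/ and /v/ are both labiodental), so this form is consistent with the same rule.
The rule targets /ɣ/ (voiced velar fricative), which sits before the trigger /q/ (uvular).
A voiced uvular fricative is [ʁ], so the surface segment is [ʁ].

[ɲuʃɔʁqe]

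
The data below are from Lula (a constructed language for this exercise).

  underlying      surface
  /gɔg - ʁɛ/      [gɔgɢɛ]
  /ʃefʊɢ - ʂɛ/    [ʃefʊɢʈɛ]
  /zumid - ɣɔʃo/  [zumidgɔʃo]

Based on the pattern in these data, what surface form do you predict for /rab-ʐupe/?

The data show progressive manner assimilation: /ʁ/ → [ɢ] after /g/; /ʂ/ → [ʈ] after /ɢ/; /ɣ/ → [g] after /d/. In each pair only manner changes, matching the preceding consonant, while place and voice stay constant.
The rule targets /ʐ/ (voiced retroflex fricative), which sits after the trigger /b/ (stop).
A voiced retroflex stop is [ɖ], so the surface segment is [ɖ].

[rabɖupe]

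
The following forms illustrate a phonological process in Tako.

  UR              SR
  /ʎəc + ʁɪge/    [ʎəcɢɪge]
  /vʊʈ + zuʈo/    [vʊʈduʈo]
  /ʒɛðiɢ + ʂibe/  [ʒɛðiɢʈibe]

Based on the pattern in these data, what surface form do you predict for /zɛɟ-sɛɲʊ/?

[zɛɟtɛɲʊ]

The data show progressive manner assimilation: /ʁ/ → [ɢ] after /c/; /z/ → [d] after /ʈ/; /ʂ/ → [ʈ] after /ɢ/. In each pair only manner changes, matching the preceding consonant, while place and voice stay constant.
The rule targets /s/ (voiceless alveolar fricative), which sits after the trigger /ɟ/ (stop).
Changing only its manner to stop gives [t] — the voiceless alveolar stop.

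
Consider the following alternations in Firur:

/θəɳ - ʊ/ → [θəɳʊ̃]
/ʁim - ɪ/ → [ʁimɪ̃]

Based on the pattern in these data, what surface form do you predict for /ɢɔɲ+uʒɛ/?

[ɢɔɲũʒɛ]

The data show progressive nasality assimilation (vowel nasalisation): /ʊ/ → [ʊ̃] after /ɳ/; /ɪ/ → [ɪ̃] after /m/ — a vowel is nasalised by an immediately preceding nasal consonant.
The vowel /u/ is adjacent to the preceding nasal /ɲ/, so it acquires [+nasal] and surfaces as [ũ].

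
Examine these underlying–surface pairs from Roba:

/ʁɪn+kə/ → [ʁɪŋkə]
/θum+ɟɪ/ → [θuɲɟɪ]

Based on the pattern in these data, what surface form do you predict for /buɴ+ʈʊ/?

The data show regressive place assimilation: /n/ → [ŋ] before /k/; /m/ → [ɲ] before /ɟ/. In each pair only place changes, matching the following consonant, while manner and voice stay constant.
/ɴ/ is a voiced uvular nasal. The following trigger /ʈ/ is retroflex, so /ɴ/ must become retroflex as well.
Changing only its place to retroflex gives [ɳ] — the voiced retroflex nasal.

[buɳʈʊ]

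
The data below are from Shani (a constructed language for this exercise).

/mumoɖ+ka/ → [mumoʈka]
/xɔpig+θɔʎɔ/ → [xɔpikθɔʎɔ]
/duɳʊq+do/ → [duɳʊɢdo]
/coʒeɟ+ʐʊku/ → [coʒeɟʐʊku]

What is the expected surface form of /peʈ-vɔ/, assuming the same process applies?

The data show regressive voicing assimilation: /ɖ/ → [ʈ] before /k/; /g/ → [k] before /θ/; /q/ → [ɢ] before /d/. In each pair only voicing changes, matching the following consonant, while place and manner stay constant.
No alternation appears in [coʒeɟʐʊku]: there the adjacent consonants already agree in voicing (/ɟ/ and /ʐ/ are both voiced), so this form is consistent with the same rule.
The rule targets /ʈ/ (voiceless retroflex stop), which sits before the trigger /v/ (voiced).
A voiced retroflex stop is [ɖ], so the surface segment is [ɖ].

[peɖvɔ]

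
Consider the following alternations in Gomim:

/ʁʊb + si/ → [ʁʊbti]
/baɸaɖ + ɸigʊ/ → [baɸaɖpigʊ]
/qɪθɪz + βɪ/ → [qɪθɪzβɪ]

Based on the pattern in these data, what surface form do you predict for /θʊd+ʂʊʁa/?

The data show progressive manner assimilation: /s/ → [t] after /b/; /ɸ/ → [p] after /ɖ/. In each pair only manner changes, matching the preceding consonant, while place and voice stay constant.
Nothing changes in [qɪθɪzβɪ]: there the adjacent consonants already agree in manner (/β/ and /z/ are both fricatives), so this form is consistent with the same rule.
The rule targets /ʂ/ (voiceless retroflex fricative), which sits after the trigger /d/ (stop).
Changing only its manner to stop gives [ʈ] — the voiceless retroflex stop.

[θʊdʈʊʁa]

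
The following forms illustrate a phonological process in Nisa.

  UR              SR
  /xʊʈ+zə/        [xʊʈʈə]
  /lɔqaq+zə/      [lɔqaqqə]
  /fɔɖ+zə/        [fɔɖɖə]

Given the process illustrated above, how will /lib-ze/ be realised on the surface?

The data show progressive total assimilation (/z/ → [ʈ] after /ʈ/; /z/ → [q] after /q/; /z/ → [ɖ] after /ɖ/): in every case the target segment becomes identical to its preceding neighbour, copying more than a single feature.
/z/ is the segment targeted by the rule; it sits immediately after /b/, so it assimilates completely and surfaces as [b].

[libbe]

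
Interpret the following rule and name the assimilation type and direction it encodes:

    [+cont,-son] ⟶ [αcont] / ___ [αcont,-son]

regressive manner assimilation

The shared variable α links the value of [cont] on the target to that of the neighbouring obstruent. [cont] distinguishes stops from fricatives — a manner-of-articulation feature — so this is manner assimilation.
The conditioning segment sits to the right of the focus bar, meaning the trigger follows the segment that changes — regressive assimilation.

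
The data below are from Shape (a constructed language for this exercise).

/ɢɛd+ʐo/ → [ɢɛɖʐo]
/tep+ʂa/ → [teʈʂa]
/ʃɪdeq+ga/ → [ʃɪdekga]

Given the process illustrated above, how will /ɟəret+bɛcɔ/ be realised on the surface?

The data show regressive place assimilation: /d/ → [ɖ] before /ʐ/; /p/ → [ʈ] before /ʂ/; /q/ → [k] before /g/. In each pair only place changes, matching the following consonant, while manner and voice stay constant.
The rule targets /t/ (voiceless alveolar stop), which sits before the trigger /b/ (bilabial).
Changing only its place to bilabial gives [p] — the voiceless bilabial stop.

[ɟərepbɛcɔ]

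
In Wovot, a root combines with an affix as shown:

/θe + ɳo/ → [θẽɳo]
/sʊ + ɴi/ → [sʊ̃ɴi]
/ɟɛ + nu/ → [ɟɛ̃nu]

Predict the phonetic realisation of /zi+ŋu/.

[zĩŋu]

The data show regressive nasality assimilation (vowel nasalisation): /e/ → [ẽ] before /ɳ/; /ʊ/ → [ʊ̃] before /ɴ/; /ɛ/ → [ɛ̃] before /n/ — a vowel is nasalised by an immediately following nasal consonant.
The vowel /i/ is adjacent to the following nasal /ŋ/, so it acquires [+nasal] and surfaces as [ĩ].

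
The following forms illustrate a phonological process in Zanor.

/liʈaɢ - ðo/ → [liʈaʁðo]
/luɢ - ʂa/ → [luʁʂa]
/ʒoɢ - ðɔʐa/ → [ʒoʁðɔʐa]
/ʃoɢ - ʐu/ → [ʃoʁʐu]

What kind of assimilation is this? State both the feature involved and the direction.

regressive manner assimilation

Underlying /ɢ/ is realised as [ʁ] next to /ð/; /ð/ itself does not change.
/ɢ/ is a stop while /ð/ is a fricative; the output [ʁ] is a fricative, matching the trigger — so the feature that spreads is manner.
Place and voice are unchanged, so the assimilation is partial, not total.
The other alternating forms pattern the same way: /ɢ/ → [ʁ] before /ʂ/ (stop → fricative, matching a fricative); /ɢ/ → [ʁ] before /ʐ/ (stop → fricative, matching a fricative) — only manner changes, and always toward the following segment.
Since the segment that changes precedes the conditioning segment, the assimilation is regressive.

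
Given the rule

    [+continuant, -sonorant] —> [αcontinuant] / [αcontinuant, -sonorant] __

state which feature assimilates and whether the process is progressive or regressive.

progressive manner assimilation

The shared variable α links the value of [continuant] on the target to that of the neighbouring obstruent. [continuant] distinguishes stops from fricatives — a manner-of-articulation feature — so this is manner assimilation.
The conditioning segment sits to the left of the focus bar, meaning the trigger precedes the segment that changes — progressive assimilation.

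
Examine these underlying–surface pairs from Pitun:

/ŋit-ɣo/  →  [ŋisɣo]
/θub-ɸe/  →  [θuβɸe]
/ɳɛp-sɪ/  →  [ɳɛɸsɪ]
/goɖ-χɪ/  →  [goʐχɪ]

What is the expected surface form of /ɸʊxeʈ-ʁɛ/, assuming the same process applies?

The data show regressive manner assimilation: /t/ → [s] before /ɣ/; /b/ → [β] before /ɸ/; /p/ → [ɸ] before /s/; /ɖ/ → [ʐ] before /χ/. In each pair only manner changes, matching the following consonant, while place and voice stay constant.
The rule targets /ʈ/ (voiceless retroflex stop), which sits before the trigger /ʁ/ (fricative).
A voiceless retroflex fricative is [ʂ], so the surface segment is [ʂ].

[ɸʊxeʂʁɛ]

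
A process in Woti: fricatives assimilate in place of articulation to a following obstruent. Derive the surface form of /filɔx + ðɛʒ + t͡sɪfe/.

[filɔθðɛzt͡sɪfe]

/x/ is a voiceless velar fricative. The following trigger /ð/ is dental, so /x/ must become dental as well.
The voiceless dental fricative is [θ], so /x/ → [θ].
At the second juncture, /ʒ/ likewise becomes [z] adjacent to /t͡s/.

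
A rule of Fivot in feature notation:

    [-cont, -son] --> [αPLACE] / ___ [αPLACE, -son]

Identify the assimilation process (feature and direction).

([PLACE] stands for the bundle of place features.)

regressive place assimilation

The shared variable α links the value of the place features (abbreviated [PLACE]) on the target to the same value on the neighbouring segment, so place is the feature that assimilates.
The conditioning segment sits to the right of the focus bar, meaning the trigger follows the segment that changes — regressive assimilation.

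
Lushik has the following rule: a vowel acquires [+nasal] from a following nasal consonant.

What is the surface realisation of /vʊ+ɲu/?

The vowel /ʊ/ is adjacent to the following nasal /ɲ/, so it acquires [+nasal] and surfaces as [ʊ̃].

[vʊ̃ɲu]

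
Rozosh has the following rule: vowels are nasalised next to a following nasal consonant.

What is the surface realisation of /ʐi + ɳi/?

The vowel /i/ is adjacent to the following nasal /ɳ/, so it acquires [+nasal] and surfaces as [ĩ].

[ʐĩɳi]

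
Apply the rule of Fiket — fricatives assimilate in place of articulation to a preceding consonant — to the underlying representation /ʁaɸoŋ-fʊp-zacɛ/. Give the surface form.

The rule targets /f/ (voiceless labiodental fricative), which sits after the trigger /ŋ/ (velar).
The voiceless velar fricative is [x], so /f/ → [x].
The same rule applies at the second boundary: /z/ → [β] next to /p/.

[ʁaɸoŋxʊpβacɛ]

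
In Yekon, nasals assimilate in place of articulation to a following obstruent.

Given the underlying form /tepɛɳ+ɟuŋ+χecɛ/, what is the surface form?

[tepɛɲɟuɴχecɛ]

/ɳ/ is a voiced retroflex nasal. The following trigger /ɟ/ is palatal, so /ɳ/ must become palatal as well.
Changing only its place to palatal gives [ɲ] — the voiced palatal nasal.
The same rule applies at the second boundary: /ŋ/ → [ɴ] next to /χ/.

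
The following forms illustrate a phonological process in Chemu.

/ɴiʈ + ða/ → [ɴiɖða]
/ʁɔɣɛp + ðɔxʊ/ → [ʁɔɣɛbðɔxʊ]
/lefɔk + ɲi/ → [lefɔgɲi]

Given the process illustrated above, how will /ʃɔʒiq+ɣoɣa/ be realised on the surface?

The data show regressive voicing assimilation: /ʈ/ → [ɖ] before /ð/; /p/ → [b] before /ð/; /k/ → [g] before /ɲ/. In each pair only voicing changes, matching the following consonant, while place and manner stay constant.
The rule targets /q/ (voiceless uvular stop), which sits before the trigger /ɣ/ (voiced).
Changing only its voicing to voiced gives [ɢ] — the voiced uvular stop.

[ʃɔʒiɢɣoɣa]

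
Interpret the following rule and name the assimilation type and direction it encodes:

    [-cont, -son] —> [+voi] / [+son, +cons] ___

The structural change is [+voi], and the conditioning segment [+son, +cons] (a sonorant consonant) is itself voiced, so the target comes to share the voicing of its neighbour — voicing assimilation.
Since the environment is written before the underscore, the trigger precedes the target; the direction is progressive.

progressive voicing assimilation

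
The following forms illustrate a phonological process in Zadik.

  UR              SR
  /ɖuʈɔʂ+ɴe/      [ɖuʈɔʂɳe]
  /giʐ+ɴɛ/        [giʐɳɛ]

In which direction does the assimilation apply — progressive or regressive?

progressive

Comparing underlying and surface forms, /ɴ/ → [ɳ] is the alternation; the neighbouring /ʂ/ is constant.
/ɴ/ is uvular while /ʂ/ is retroflex; the output [ɳ] is retroflex, matching the trigger — so the feature that spreads is place.
The same holds elsewhere in the data: /ɴ/ → [ɳ] after /ʐ/ (uvular → retroflex, matching retroflex) — only place changes, and always toward the preceding segment.
Since the segment that changes follows the conditioning segment, the assimilation is progressive.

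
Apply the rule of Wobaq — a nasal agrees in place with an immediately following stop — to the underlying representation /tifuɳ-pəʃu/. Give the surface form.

[tifumpəʃu]

The rule targets /ɳ/ (voiced retroflex nasal), which sits before the trigger /p/ (bilabial).
The voiced bilabial nasal is [m], so /ɳ/ → [m].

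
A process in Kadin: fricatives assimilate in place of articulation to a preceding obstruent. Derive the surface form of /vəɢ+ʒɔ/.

/ʒ/ is a voiced postalveolar fricative. The preceding trigger /ɢ/ is uvular, so /ʒ/ must become uvular as well.
Changing only its place to uvular gives [ʁ] — the voiced uvular fricative.

[vəɢʁɔ]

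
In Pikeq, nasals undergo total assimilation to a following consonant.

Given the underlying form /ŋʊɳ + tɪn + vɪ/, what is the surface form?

/ɳ/ is the segment targeted by the rule; it sits immediately before /t/, so it assimilates completely and surfaces as [t].
The same rule applies at the second boundary: /n/ → [v] next to /v/.

[ŋʊttɪvvɪ]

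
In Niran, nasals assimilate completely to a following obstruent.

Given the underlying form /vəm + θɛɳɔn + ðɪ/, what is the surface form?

/m/ is the segment targeted by the rule; it sits immediately before /θ/, so it assimilates completely and surfaces as [θ].
The same rule applies at the second boundary: /n/ → [ð] next to /ð/.

[vəθθɛɳɔððɪ]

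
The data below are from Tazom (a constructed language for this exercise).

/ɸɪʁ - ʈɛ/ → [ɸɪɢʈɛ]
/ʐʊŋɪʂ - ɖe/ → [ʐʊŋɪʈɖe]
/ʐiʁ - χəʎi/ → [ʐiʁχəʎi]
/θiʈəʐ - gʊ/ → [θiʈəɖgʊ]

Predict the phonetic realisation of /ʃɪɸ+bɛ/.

[ʃɪpbɛ]

The data show regressive manner assimilation: /ʁ/ → [ɢ] before /ʈ/; /ʂ/ → [ʈ] before /ɖ/; /ʐ/ → [ɖ] before /g/. In each pair only manner changes, matching the following consonant, while place and voice stay constant.
No alternation appears in [ʐiʁχəʎi]: there the adjacent consonants already agree in manner (/ʁ/ and /χ/ are both fricatives), so this form is consistent with the same rule.
/ɸ/ is a voiceless bilabial fricative. The following trigger /b/ is a stop, so /ɸ/ must become a stop as well.
Changing only its manner to stop gives [p] — the voiceless bilabial stop.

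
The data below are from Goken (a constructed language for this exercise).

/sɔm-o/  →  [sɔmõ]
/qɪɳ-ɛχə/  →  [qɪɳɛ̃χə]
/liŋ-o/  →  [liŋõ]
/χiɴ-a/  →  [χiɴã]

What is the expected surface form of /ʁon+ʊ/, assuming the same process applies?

[ʁonʊ̃]

The data show progressive nasality assimilation (vowel nasalisation): /o/ → [õ] after /m/; /ɛ/ → [ɛ̃] after /ɳ/; /o/ → [õ] after /ŋ/; /a/ → [ã] after /ɴ/ — a vowel is nasalised by an immediately preceding nasal consonant.
The vowel /ʊ/ is adjacent to the preceding nasal /n/, so it acquires [+nasal] and surfaces as [ʊ̃].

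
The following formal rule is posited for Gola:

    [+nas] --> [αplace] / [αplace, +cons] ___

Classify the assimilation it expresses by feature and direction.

progressive place assimilation

The rule copies the place features (abbreviated [place]) from the environment onto the target, so the assimilating feature is place.
The conditioning segment sits to the left of the focus bar, meaning the trigger precedes the segment that changes — progressive assimilation.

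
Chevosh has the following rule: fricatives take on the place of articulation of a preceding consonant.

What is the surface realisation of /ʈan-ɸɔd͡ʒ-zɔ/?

[ʈansɔd͡ʒʒɔ]

The rule targets /ɸ/ (voiceless bilabial fricative), which sits after the trigger /n/ (alveolar).
A voiceless alveolar fricative is [s], so the surface segment is [s].
At the second juncture, /z/ likewise becomes [ʒ] adjacent to /d͡ʒ/.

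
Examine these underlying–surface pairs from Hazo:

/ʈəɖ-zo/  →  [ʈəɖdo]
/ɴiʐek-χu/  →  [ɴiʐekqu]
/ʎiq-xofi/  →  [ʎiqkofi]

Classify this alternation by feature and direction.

progressive manner assimilation

The segment that alternates is /z/, which surfaces as [d] when adjacent to /ɖ/.
The change fricative → stop matches the manner of the preceding /ɖ/, identifying this as manner assimilation.
Place and voice are unchanged, so the assimilation is partial, not total.
The same holds elsewhere in the data: /χ/ → [q] after /k/ (fricative → stop, matching a stop); /x/ → [k] after /q/ (fricative → stop, matching a stop) — only manner changes, and always toward the preceding segment.
Since the segment that changes follows the conditioning segment, the assimilation is progressive.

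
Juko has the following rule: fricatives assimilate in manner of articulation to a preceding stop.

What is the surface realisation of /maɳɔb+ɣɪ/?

The rule targets /ɣ/ (voiced velar fricative), which sits after the trigger /b/ (stop).
Changing only its manner to stop gives [g] — the voiced velar stop.

[maɳɔbgɪ]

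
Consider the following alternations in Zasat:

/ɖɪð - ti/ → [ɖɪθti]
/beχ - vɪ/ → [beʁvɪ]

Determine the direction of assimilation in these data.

regressive

Comparing underlying and surface forms, /ð/ → [θ] is the alternation; the neighbouring /t/ is constant.
/ð/ is voiced while /t/ is voiceless; the output [θ] is voiceless, matching the trigger — so the feature that spreads is voicing.
The same holds elsewhere in the data: /χ/ → [ʁ] before /v/ (voiceless → voiced, matching voiced) — only voicing changes, and always toward the following segment.
Since the segment that changes precedes the conditioning segment, the assimilation is regressive.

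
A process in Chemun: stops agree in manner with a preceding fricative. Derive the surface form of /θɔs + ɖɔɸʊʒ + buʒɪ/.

[θɔsʐɔɸʊʒβuʒɪ]

/ɖ/ is a voiced retroflex stop. The preceding trigger /s/ is a fricative, so /ɖ/ must become a fricative as well.
Changing only its manner to fricative gives [ʐ] — the voiced retroflex fricative.
At the second juncture, /b/ likewise becomes [β] adjacent to /ʒ/.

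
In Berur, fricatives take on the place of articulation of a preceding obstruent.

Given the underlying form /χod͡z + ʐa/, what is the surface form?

[χod͡zza]

The rule targets /ʐ/ (voiced retroflex fricative), which sits after the trigger /d͡z/ (alveolar).
A voiced alveolar fricative is [z], so the surface segment is [z].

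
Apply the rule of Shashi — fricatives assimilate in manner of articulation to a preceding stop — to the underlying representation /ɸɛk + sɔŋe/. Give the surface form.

[ɸɛktɔŋe]

/s/ is a voiceless alveolar fricative. The preceding trigger /k/ is a stop, so /s/ must become a stop as well.
Changing only its manner to stop gives [t] — the voiceless alveolar stop.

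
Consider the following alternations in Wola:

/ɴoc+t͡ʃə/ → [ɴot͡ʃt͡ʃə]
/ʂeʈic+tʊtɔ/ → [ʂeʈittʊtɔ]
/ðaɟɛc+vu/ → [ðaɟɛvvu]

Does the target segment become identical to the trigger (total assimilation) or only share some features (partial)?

Underlying /c/ is realised as [t͡ʃ] next to /t͡ʃ/; /t͡ʃ/ itself does not change.
The output [t͡ʃ] is identical to the trigger /t͡ʃ/ — every feature (place, manner, voicing) has been copied — so this is total assimilation.
The remaining alternations confirm this: /c/ → [t] before /t/; /c/ → [v] before /v/ — in each case the output is a copy of the following consonant.

total assimilation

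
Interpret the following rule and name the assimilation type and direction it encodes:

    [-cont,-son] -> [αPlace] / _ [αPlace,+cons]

regressive place assimilation

The rule copies the place features (abbreviated [Place]) from the environment onto the target, so the assimilating feature is place.
The conditioning segment sits to the right of the focus bar, meaning the trigger follows the segment that changes — regressive assimilation.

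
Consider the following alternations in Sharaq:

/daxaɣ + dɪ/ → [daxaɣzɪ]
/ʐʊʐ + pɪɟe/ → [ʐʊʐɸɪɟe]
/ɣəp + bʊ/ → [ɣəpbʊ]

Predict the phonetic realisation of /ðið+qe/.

The data show progressive manner assimilation: /d/ → [z] after /ɣ/; /p/ → [ɸ] after /ʐ/. In each pair only manner changes, matching the preceding consonant, while place and voice stay constant.
No alternation appears in [ɣəpbʊ]: there the adjacent consonants already agree in manner (/b/ and /p/ are both stops), so this form is consistent with the same rule.
/q/ is a voiceless uvular stop. The preceding trigger /ð/ is a fricative, so /q/ must become a fricative as well.
A voiceless uvular fricative is [χ], so the surface segment is [χ].

[ðiðχe]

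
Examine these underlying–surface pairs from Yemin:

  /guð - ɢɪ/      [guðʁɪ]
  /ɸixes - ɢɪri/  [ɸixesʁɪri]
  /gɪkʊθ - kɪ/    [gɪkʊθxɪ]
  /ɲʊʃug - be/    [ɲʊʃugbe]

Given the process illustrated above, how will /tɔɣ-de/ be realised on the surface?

The data show progressive manner assimilation: /ɢ/ → [ʁ] after /ð/; /ɢ/ → [ʁ] after /s/; /k/ → [x] after /θ/. In each pair only manner changes, matching the preceding consonant, while place and voice stay constant.
Nothing changes in [ɲʊʃugbe]: there the adjacent consonants already agree in manner (/b/ and /g/ are both stops), so this form is consistent with the same rule.
/d/ is a voiced alveolar stop. The preceding trigger /ɣ/ is a fricative, so /d/ must become a fricative as well.
Changing only its manner to fricative gives [z] — the voiced alveolar fricative.

[tɔɣze]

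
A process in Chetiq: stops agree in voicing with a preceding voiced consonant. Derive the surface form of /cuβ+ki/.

/k/ is a voiceless velar stop. The preceding trigger /β/ is voiced, so /k/ must become voiced as well.
Changing only its voicing to voiced gives [g] — the voiced velar stop.

[cuβgi]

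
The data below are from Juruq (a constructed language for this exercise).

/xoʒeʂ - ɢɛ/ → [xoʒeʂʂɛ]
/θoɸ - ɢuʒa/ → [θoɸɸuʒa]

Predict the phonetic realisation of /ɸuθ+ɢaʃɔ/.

The data show progressive total assimilation (/ɢ/ → [ʂ] after /ʂ/; /ɢ/ → [ɸ] after /ɸ/): in every case the target segment becomes identical to its preceding neighbour, copying more than a single feature.
/ɢ/ is the segment targeted by the rule; it sits immediately after /θ/, so it assimilates completely and surfaces as [θ].

[ɸuθθaʃɔ]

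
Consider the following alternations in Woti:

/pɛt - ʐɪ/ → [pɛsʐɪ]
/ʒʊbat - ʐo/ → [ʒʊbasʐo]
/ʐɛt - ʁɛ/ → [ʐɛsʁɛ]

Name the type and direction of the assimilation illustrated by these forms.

regressive manner assimilation

Comparing underlying and surface forms, /t/ → [s] is the alternation; the neighbouring /ʐ/ is constant.
/t/ is a stop while /ʐ/ is a fricative; the output [s] is a fricative, matching the trigger — so the feature that spreads is manner.
Place and voice are unchanged, so the assimilation is partial, not total.
The same holds elsewhere in the data: /t/ → [s] before /ʁ/ (stop → fricative, matching a fricative) — only manner changes, and always toward the following segment.
Since the segment that changes precedes the conditioning segment, the assimilation is regressive.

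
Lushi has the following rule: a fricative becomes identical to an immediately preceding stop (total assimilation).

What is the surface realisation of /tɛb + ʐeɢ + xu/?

[tɛbbeɢɢu]

/ʐ/ is the segment targeted by the rule; it sits immediately after /b/, so it assimilates completely and surfaces as [b].
The same rule applies at the second boundary: /x/ → [ɢ] next to /ɢ/.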